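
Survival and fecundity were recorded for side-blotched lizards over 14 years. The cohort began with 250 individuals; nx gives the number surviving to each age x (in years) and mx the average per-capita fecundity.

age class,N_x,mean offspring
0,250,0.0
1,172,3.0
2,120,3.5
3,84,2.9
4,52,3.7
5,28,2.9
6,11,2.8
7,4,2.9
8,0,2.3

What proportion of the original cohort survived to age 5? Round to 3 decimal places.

0.112

l_5 = n_5/n_0 = 28/250 = 0.112 → 0.112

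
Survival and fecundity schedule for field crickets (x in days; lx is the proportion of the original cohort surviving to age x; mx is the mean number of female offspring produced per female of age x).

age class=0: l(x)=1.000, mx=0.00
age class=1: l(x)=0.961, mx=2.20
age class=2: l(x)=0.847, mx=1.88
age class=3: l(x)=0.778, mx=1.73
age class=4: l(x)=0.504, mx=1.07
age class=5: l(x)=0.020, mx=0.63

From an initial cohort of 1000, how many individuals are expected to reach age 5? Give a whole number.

20

Expected survivors = N0 · l_5 = 1000 × 0.020 = 20 → 20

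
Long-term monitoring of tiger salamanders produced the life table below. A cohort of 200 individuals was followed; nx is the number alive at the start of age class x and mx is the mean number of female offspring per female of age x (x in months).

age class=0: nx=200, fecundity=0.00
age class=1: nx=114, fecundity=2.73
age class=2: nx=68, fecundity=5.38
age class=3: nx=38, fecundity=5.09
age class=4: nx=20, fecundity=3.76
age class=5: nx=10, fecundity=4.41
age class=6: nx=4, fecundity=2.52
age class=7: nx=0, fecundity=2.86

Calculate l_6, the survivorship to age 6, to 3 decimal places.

l_6 = n_6/n_0 = 4/200 = 0.02 → 0.020

0.020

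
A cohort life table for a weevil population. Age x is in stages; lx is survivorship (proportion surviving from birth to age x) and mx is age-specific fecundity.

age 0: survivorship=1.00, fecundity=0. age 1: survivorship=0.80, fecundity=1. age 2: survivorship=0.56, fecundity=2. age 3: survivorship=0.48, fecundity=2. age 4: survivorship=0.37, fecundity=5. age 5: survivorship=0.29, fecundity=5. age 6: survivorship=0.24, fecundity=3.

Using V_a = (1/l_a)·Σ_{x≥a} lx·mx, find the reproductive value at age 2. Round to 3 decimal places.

lx·mx for x ≥ 2: 1.12, 0.96, 1.85, 1.45, 0.72 → sum = 6.1
V_2 = 6.1 / l_2 = 6.1 / 0.56 = 10.892857… → 10.893

10.893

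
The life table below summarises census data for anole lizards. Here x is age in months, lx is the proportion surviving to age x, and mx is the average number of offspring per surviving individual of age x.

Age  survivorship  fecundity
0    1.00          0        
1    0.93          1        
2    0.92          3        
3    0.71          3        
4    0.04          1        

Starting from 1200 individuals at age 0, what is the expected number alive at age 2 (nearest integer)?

1104

Expected survivors = N0 · l_2 = 1200 × 0.92 = 1104 → 1104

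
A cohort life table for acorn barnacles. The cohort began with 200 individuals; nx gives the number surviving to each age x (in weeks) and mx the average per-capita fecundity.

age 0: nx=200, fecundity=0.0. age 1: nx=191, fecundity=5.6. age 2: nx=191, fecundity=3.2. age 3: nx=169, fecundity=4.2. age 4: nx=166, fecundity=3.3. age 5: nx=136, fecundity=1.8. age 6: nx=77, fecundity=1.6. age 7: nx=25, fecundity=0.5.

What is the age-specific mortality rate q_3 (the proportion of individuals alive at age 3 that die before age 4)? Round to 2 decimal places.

0.02

lx = nx/n0 = nx/200: 1, 0.955, 0.955, 0.845, 0.83, 0.68, 0.385, 0.125
q_3 = (l_3 − l_4) / l_3 = (0.845 − 0.83) / 0.845
     = 0.015 / 0.845 = 0.017751… → 0.02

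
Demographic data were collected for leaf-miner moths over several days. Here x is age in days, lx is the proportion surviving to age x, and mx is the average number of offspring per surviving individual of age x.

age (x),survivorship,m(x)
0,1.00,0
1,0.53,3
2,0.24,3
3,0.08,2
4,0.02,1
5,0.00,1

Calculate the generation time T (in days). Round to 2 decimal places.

lx·mx: 0, 1.59, 0.72, 0.16, 0.02, 0 → R0 = 2.49
x·lx·mx: 0, 1.59, 1.44, 0.48, 0.08, 0 → Σ = 3.59
T = 3.59 / 2.49 = 1.441767… → 1.44

1.44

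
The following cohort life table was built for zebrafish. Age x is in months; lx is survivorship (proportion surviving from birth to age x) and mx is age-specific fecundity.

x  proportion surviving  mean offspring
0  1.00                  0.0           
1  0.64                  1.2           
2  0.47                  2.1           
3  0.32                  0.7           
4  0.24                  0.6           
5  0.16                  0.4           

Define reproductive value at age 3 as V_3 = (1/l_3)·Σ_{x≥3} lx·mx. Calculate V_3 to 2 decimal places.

lx·mx for x ≥ 3: 0.224, 0.144, 0.064 → sum = 0.432
V_3 = 0.432 / l_3 = 0.432 / 0.32 = 1.35 → 1.35

1.35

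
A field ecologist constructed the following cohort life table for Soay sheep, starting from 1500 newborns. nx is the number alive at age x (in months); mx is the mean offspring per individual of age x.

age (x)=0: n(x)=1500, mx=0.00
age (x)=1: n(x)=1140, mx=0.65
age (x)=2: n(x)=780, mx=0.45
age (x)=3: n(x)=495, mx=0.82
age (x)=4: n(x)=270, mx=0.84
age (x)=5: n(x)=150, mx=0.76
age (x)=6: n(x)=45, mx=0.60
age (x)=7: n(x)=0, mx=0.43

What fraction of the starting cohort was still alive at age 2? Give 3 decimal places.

0.520

l_2 = n_2/n_0 = 780/1500 = 0.52 → 0.520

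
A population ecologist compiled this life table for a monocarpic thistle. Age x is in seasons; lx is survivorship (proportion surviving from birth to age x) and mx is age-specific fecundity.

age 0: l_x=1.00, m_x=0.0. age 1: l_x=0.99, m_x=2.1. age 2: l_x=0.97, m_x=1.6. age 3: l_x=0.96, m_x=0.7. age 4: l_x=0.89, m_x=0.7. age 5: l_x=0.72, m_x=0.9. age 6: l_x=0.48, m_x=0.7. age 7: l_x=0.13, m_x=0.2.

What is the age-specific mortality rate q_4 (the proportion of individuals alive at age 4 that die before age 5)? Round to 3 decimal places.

0.191

q_4 = (l_4 − l_5) / l_4 = (0.89 − 0.72) / 0.89
     = 0.17 / 0.89 = 0.191011… → 0.191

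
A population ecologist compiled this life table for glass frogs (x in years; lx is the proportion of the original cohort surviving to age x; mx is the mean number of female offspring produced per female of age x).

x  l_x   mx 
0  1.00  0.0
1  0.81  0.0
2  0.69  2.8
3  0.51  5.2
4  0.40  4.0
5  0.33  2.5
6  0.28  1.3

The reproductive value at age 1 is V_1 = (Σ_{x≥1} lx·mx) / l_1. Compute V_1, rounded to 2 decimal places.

9.10

lx·mx for x ≥ 1: 0, 1.932, 2.652, 1.6, 0.825, 0.364 → sum = 7.373
V_1 = 7.373 / l_1 = 7.373 / 0.81 = 9.102469… → 9.10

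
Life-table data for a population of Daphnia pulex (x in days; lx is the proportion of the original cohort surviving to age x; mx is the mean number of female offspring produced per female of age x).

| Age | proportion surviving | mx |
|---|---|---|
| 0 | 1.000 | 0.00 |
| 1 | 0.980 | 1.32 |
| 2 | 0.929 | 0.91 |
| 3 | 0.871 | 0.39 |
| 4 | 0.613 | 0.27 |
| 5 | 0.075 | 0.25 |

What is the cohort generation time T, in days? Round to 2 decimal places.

1.79

lx·mx: 0, 1.2936, 0.84539, 0.33969, 0.16551, 0.01875 → R0 = 2.66294
x·lx·mx: 0, 1.2936, 1.69078, 1.01907, 0.66204, 0.09375 → Σ = 4.75924
T = 4.75924 / 2.66294 = 1.787213… → 1.79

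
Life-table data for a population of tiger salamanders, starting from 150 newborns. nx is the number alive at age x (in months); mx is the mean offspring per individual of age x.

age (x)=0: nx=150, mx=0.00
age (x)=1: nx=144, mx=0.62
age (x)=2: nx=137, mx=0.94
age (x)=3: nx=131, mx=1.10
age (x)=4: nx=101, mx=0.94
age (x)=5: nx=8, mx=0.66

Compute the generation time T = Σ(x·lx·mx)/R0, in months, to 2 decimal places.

lx = nx/n0 = nx/150: 1, 0.96, 0.91333…, 0.87333…, 0.67333…, 0.05333…
lx·mx: 0, 0.5952, 0.858533…, 0.960667…, 0.632933…, 0.0352… → R0 = 3.082533…
x·lx·mx: 0, 0.5952, 1.717067…, 2.882…, 2.531733…, 0.176… → Σ = 7.902…
T = 7.902… / 3.082533… = 2.563476… → 2.56

2.56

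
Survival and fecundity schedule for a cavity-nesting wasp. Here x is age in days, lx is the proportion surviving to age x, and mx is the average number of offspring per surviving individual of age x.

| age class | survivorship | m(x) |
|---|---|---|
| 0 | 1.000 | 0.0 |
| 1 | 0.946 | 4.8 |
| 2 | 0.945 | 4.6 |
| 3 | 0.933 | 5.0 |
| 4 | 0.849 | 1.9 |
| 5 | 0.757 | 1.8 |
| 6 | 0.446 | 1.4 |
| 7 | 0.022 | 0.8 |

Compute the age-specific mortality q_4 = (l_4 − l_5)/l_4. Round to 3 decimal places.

0.108

q_4 = (l_4 − l_5) / l_4 = (0.849 − 0.757) / 0.849
     = 0.092 / 0.849 = 0.108363… → 0.108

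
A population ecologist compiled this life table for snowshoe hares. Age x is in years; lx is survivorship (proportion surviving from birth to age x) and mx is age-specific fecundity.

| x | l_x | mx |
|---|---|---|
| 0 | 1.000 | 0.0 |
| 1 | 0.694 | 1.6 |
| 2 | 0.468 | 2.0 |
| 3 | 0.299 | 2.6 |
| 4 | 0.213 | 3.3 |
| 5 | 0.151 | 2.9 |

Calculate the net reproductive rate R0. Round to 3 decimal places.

lx·mx by age: 0, 1.1104, 0.936, 0.7774, 0.7029, 0.4379
R0 = Σ lx·mx = 3.9646 → 3.965

3.965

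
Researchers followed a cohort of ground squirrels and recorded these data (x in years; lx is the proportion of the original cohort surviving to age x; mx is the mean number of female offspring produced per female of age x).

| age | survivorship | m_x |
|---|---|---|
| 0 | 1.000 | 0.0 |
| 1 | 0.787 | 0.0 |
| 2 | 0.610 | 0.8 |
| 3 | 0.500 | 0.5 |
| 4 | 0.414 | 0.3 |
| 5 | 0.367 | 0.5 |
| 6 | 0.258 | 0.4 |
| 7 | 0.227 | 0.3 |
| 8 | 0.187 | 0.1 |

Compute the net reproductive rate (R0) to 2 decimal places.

lx·mx by age: 0, 0, 0.488, 0.25, 0.1242, 0.1835, 0.1032, 0.0681, 0.0187
R0 = Σ lx·mx = 1.2357 → 1.24

1.24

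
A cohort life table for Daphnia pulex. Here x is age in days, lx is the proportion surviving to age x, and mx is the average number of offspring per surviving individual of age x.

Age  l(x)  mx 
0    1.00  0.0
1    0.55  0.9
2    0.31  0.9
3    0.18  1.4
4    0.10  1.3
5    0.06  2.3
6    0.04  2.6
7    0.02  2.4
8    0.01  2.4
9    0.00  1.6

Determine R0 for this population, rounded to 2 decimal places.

lx·mx by age: 0, 0.495, 0.279, 0.252, 0.13, 0.138, 0.104, 0.048, 0.024, 0
R0 = Σ lx·mx = 1.47 → 1.47

1.47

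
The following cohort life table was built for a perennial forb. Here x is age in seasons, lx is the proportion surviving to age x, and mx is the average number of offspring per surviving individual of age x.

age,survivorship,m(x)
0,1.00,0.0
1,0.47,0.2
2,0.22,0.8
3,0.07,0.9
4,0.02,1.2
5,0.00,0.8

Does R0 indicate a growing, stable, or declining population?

R0 = Σ lx·mx = 0 + 0.094 + 0.176 + 0.063 + 0.024 + 0 = 0.357
R0 < 1, so the population is declining.

declining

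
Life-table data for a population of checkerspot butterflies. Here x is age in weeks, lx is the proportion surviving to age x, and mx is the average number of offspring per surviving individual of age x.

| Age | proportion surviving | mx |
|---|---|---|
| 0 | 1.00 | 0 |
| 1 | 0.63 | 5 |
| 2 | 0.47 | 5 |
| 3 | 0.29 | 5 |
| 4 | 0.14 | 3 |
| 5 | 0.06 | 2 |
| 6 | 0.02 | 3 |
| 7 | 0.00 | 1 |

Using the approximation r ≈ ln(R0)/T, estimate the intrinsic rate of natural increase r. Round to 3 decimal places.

R0 = Σ lx·mx = 0 + 3.15 + 2.35 + 1.45 + 0.42 + 0.12 + 0.06 + 0 = 7.55
Σ x·lx·mx = 14.84; T = 14.84/7.55 = 1.96556…
r ≈ ln(R0)/T = ln(7.55)/1.96556… = 1.02848… → 1.028

1.028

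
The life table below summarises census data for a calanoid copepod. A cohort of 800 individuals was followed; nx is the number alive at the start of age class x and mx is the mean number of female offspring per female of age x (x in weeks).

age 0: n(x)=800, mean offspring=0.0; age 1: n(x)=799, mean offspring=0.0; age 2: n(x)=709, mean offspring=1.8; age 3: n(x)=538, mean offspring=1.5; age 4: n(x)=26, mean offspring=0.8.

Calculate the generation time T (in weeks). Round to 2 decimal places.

2.40

lx = nx/n0 = nx/800: 1, 0.99875, 0.88625, 0.6725, 0.0325
lx·mx: 0, 0, 1.59525, 1.00875, 0.026 → R0 = 2.63
x·lx·mx: 0, 0, 3.1905, 3.02625, 0.104 → Σ = 6.32075
T = 6.32075 / 2.63 = 2.403327… → 2.40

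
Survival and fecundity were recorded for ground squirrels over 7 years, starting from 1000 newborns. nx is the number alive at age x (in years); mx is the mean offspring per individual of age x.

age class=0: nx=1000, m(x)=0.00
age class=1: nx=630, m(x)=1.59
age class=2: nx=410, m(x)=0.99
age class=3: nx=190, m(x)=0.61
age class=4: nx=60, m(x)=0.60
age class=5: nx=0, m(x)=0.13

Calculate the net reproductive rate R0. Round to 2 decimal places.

lx = nx/n0 = nx/1000: 1, 0.63, 0.41, 0.19, 0.06, 0
lx·mx by age: 0, 1.0017, 0.4059, 0.1159, 0.036, 0
R0 = Σ lx·mx = 1.5595 → 1.56

1.56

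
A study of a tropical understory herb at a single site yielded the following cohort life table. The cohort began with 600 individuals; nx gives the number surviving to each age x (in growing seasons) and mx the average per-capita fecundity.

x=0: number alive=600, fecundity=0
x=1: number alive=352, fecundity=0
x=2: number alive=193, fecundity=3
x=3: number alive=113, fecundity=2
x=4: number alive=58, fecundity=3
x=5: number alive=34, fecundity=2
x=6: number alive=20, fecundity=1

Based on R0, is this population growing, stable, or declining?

growing

lx = nx/n0 = nx/600: 1, 0.58667…, 0.32167…, 0.18833…, 0.09667…, 0.05667…, 0.03333…
R0 = Σ lx·mx = 0 + 0 + 0.965… + 0.376667… + 0.29… + 0.113333… + 0.033333… = 1.778333…
R0 > 1, so the population is growing.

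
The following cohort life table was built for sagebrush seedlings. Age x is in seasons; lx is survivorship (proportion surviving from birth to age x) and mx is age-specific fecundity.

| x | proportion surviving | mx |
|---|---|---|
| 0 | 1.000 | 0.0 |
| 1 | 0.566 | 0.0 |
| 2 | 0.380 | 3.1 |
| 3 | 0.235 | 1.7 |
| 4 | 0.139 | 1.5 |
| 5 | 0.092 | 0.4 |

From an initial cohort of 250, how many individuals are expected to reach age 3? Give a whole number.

59

Expected survivors = N0 · l_3 = 250 × 0.235 = 58.75 → 59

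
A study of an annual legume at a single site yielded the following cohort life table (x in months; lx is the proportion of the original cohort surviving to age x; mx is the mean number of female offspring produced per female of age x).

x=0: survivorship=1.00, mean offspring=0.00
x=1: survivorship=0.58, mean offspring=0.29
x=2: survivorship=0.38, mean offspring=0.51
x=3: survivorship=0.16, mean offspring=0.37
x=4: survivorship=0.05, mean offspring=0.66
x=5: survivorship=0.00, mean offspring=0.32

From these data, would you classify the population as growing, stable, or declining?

R0 = Σ lx·mx = 0 + 0.1682 + 0.1938 + 0.0592 + 0.033 + 0 = 0.4542
R0 < 1, so the population is declining.

declining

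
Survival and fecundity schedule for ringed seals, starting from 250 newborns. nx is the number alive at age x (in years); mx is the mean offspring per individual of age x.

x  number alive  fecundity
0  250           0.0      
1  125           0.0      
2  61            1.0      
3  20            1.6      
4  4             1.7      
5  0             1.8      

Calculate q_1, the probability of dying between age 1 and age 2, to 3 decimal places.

lx = nx/n0 = nx/250: 1, 0.5, 0.244, 0.08, 0.016, 0
q_1 = (l_1 − l_2) / l_1 = (0.5 − 0.244) / 0.5
     = 0.256 / 0.5 = 0.512 → 0.512

0.512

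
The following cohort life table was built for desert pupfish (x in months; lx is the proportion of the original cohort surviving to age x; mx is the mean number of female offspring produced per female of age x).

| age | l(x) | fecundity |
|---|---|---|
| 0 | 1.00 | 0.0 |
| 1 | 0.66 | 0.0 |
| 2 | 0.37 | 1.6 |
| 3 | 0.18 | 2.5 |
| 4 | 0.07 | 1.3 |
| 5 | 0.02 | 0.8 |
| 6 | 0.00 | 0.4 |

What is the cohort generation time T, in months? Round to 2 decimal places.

2.59

lx·mx: 0, 0, 0.592, 0.45, 0.091, 0.016, 0 → R0 = 1.149
x·lx·mx: 0, 0, 1.184, 1.35, 0.364, 0.08, 0 → Σ = 2.978
T = 2.978 / 1.149 = 2.591819… → 2.59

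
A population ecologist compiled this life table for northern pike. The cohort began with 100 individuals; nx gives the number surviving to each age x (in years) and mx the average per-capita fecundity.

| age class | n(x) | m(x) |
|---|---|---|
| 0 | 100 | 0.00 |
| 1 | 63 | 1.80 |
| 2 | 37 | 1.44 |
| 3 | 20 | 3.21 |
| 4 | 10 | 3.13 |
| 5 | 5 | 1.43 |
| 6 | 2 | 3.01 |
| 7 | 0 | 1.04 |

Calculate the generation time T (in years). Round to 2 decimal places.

2.21

lx = nx/n0 = nx/100: 1, 0.63, 0.37, 0.2, 0.1, 0.05, 0.02, 0
lx·mx: 0, 1.134, 0.5328, 0.642, 0.313, 0.0715, 0.0602, 0 → R0 = 2.7535
x·lx·mx: 0, 1.134, 1.0656, 1.926, 1.252, 0.3575, 0.3612, 0 → Σ = 6.0963
T = 6.0963 / 2.7535 = 2.214019… → 2.21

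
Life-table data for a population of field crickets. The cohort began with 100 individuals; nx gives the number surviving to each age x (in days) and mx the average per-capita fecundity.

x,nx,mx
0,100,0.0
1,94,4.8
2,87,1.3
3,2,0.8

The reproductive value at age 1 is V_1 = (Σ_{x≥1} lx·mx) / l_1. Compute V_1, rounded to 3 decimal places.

lx = nx/n0 = nx/100: 1, 0.94, 0.87, 0.02
lx·mx for x ≥ 1: 4.512, 1.131, 0.016 → sum = 5.659
V_1 = 5.659 / l_1 = 5.659 / 0.94 = 6.020213… → 6.020

6.020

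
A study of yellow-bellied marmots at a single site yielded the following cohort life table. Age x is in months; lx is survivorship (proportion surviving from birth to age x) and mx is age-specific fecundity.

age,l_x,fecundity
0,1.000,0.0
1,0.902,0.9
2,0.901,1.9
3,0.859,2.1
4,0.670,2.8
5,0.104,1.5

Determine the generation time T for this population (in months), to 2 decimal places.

2.82

lx·mx: 0, 0.8118, 1.7119, 1.8039, 1.876, 0.156 → R0 = 6.3596
x·lx·mx: 0, 0.8118, 3.4238, 5.4117, 7.504, 0.78 → Σ = 17.9313
T = 17.9313 / 6.3596 = 2.819564… → 2.82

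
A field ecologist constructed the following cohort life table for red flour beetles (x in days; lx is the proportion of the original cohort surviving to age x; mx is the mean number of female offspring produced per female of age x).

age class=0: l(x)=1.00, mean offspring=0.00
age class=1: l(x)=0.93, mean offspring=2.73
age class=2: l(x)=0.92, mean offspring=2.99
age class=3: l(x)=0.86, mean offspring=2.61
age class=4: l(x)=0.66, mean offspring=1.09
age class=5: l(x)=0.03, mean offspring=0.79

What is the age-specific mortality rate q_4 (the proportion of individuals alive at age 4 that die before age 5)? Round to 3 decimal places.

q_4 = (l_4 − l_5) / l_4 = (0.66 − 0.03) / 0.66
     = 0.63 / 0.66 = 0.954545… → 0.955

0.955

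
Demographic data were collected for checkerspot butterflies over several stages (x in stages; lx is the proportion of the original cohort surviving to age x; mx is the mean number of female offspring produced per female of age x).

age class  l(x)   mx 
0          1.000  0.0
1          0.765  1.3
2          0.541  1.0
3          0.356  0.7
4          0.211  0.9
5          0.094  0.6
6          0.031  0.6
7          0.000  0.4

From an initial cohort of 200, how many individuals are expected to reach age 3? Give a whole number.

71

Expected survivors = N0 · l_3 = 200 × 0.356 = 71.2 → 71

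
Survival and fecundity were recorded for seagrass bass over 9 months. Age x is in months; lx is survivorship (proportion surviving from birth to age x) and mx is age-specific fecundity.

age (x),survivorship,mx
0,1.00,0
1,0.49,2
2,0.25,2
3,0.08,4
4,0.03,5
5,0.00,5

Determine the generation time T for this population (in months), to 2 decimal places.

1.82

lx·mx: 0, 0.98, 0.5, 0.32, 0.15, 0 → R0 = 1.95
x·lx·mx: 0, 0.98, 1, 0.96, 0.6, 0 → Σ = 3.54
T = 3.54 / 1.95 = 1.815385… → 1.82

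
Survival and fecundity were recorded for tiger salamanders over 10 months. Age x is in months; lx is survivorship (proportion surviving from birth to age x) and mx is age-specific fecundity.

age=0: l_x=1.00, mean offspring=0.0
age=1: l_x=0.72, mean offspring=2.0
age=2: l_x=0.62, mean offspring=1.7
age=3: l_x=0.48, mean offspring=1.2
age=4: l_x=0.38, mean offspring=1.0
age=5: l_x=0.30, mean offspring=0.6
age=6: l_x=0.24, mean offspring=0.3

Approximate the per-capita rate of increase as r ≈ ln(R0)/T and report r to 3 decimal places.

0.596

R0 = Σ lx·mx = 0 + 1.44 + 1.054 + 0.576 + 0.38 + 0.18 + 0.072 = 3.702
Σ x·lx·mx = 8.128; T = 8.128/3.702 = 2.19557…
r ≈ ln(R0)/T = ln(3.702)/2.19557… = 0.59614… → 0.596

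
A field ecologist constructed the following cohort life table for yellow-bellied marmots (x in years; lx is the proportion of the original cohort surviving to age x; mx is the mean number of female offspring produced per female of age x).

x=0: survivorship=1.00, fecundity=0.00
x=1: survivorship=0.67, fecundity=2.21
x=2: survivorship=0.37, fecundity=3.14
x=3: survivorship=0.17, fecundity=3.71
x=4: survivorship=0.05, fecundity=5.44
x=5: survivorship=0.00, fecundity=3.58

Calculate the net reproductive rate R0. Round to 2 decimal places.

lx·mx by age: 0, 1.4807, 1.1618, 0.6307, 0.272, 0
R0 = Σ lx·mx = 3.5452 → 3.55

3.55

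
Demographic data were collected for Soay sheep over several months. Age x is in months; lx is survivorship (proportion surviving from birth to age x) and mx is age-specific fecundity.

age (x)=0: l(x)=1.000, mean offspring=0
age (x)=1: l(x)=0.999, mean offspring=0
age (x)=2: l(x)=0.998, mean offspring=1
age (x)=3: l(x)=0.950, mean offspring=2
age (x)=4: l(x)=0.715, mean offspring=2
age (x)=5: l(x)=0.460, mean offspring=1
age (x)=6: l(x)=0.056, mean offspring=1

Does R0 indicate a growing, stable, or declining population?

R0 = Σ lx·mx = 0 + 0 + 0.998 + 1.9 + 1.43 + 0.46 + 0.056 = 4.844
R0 > 1, so the population is growing.

growing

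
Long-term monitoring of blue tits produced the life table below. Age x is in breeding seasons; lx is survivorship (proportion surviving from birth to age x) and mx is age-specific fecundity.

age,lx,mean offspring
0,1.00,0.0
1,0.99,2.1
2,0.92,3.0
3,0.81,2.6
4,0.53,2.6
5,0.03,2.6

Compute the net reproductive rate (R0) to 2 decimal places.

8.40

lx·mx by age: 0, 2.079, 2.76, 2.106, 1.378, 0.078
R0 = Σ lx·mx = 8.401 → 8.40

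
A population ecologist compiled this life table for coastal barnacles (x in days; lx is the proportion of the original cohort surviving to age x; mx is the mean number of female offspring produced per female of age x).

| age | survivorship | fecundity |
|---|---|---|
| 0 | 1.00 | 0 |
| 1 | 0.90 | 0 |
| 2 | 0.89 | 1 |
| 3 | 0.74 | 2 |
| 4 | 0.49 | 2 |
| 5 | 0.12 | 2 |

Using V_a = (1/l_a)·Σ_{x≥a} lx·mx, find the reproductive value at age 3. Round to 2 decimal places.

3.65

lx·mx for x ≥ 3: 1.48, 0.98, 0.24 → sum = 2.7
V_3 = 2.7 / l_3 = 2.7 / 0.74 = 3.648649… → 3.65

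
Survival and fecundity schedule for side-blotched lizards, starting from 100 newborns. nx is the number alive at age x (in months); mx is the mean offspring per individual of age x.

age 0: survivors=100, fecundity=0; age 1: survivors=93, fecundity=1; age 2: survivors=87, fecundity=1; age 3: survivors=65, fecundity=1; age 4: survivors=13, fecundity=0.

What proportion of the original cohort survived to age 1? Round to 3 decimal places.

0.930

l_1 = n_1/n_0 = 93/100 = 0.93 → 0.930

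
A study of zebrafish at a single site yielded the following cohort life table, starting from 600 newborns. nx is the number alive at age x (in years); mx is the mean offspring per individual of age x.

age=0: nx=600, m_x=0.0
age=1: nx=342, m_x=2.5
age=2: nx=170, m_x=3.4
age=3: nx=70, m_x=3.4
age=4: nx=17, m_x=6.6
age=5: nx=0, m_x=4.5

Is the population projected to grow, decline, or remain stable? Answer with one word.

lx = nx/n0 = nx/600: 1, 0.57, 0.28333…, 0.11667…, 0.02833…, 0
R0 = Σ lx·mx = 0 + 1.425 + 0.963333… + 0.396667… + 0.187… + 0 = 2.972…
R0 > 1, so the population is growing.

growing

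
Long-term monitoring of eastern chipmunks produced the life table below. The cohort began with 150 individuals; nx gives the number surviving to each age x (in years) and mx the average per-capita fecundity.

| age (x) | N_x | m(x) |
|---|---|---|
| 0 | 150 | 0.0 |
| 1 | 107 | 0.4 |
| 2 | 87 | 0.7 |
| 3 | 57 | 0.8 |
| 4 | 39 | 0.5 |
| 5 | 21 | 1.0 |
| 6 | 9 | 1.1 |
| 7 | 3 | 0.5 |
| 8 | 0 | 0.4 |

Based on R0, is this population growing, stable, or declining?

lx = nx/n0 = nx/150: 1, 0.71333…, 0.58, 0.38, 0.26, 0.14, 0.06, 0.02, 0
R0 = Σ lx·mx = 0 + 0.285333… + 0.406 + 0.304 + 0.13 + 0.14 + 0.066 + 0.01 + 0 = 1.341333…
R0 > 1, so the population is growing.

growing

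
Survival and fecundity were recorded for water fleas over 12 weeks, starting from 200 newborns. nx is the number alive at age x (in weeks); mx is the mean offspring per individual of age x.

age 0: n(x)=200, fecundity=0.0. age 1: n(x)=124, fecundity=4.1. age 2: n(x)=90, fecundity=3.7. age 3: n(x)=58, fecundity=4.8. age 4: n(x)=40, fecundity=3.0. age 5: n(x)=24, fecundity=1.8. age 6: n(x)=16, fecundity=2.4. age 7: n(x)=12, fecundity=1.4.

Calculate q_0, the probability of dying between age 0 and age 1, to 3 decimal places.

0.380

lx = nx/n0 = nx/200: 1, 0.62, 0.45, 0.29, 0.2, 0.12, 0.08, 0.06
q_0 = (l_0 − l_1) / l_0 = (1 − 0.62) / 1
     = 0.38 / 1 = 0.38 → 0.380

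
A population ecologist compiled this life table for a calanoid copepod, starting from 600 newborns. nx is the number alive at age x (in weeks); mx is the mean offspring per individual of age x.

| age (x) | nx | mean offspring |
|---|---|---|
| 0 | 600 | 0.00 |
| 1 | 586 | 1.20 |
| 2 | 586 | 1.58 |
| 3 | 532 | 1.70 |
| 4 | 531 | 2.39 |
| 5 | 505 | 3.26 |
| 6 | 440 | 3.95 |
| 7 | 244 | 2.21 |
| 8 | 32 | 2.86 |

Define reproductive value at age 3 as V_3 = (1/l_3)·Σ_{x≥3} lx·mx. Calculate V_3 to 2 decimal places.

lx = nx/n0 = nx/600: 1, 0.97667…, 0.97667…, 0.88667…, 0.885, 0.84167…, 0.73333…, 0.40667…, 0.05333…
lx·mx for x ≥ 3: 1.507333…, 2.11515, 2.743833…, 2.896667…, 0.898733…, 0.152533… → sum = 10.31425…
V_3 = 10.31425… / l_3 = 10.31425… / 0.886667… = 11.632613… → 11.63

11.63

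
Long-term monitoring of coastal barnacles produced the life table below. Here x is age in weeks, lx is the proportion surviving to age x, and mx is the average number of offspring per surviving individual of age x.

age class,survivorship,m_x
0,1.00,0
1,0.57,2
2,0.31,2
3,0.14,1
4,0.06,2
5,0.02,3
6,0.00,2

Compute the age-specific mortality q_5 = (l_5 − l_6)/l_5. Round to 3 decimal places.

q_5 = (l_5 − l_6) / l_5 = (0.02 − 0) / 0.02
     = 0.02 / 0.02 = 1 → 1.000

1.000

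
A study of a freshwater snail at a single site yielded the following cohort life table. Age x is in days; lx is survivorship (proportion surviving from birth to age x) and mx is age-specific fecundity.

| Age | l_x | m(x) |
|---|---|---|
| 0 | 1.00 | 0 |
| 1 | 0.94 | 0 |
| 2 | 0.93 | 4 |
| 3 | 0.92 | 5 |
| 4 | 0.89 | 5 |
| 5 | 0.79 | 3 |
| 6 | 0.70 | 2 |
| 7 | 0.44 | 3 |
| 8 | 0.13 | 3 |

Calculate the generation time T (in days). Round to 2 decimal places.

3.93

lx·mx: 0, 0, 3.72, 4.6, 4.45, 2.37, 1.4, 1.32, 0.39 → R0 = 18.25
x·lx·mx: 0, 0, 7.44, 13.8, 17.8, 11.85, 8.4, 9.24, 3.12 → Σ = 71.65
T = 71.65 / 18.25 = 3.926027… → 3.93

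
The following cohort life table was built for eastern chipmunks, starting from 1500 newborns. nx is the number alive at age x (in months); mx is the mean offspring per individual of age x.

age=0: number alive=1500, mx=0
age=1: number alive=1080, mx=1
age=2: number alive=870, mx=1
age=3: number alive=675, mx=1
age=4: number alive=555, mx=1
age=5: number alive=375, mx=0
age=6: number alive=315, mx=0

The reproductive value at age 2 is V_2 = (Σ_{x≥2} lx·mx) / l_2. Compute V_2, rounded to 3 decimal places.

2.414

lx = nx/n0 = nx/1500: 1, 0.72, 0.58, 0.45, 0.37, 0.25, 0.21
lx·mx for x ≥ 2: 0.58, 0.45, 0.37, 0, 0 → sum = 1.4
V_2 = 1.4 / l_2 = 1.4 / 0.58 = 2.413793… → 2.414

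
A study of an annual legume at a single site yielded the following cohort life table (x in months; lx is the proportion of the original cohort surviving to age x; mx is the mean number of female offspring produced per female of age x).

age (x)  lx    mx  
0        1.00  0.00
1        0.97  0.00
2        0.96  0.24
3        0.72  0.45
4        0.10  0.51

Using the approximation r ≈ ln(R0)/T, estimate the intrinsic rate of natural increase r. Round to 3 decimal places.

-0.186

R0 = Σ lx·mx = 0 + 0 + 0.2304 + 0.324 + 0.051 = 0.6054
Σ x·lx·mx = 1.6368; T = 1.6368/0.6054 = 2.70367…
r ≈ ln(R0)/T = ln(0.6054)/2.70367… = -0.18562… → -0.186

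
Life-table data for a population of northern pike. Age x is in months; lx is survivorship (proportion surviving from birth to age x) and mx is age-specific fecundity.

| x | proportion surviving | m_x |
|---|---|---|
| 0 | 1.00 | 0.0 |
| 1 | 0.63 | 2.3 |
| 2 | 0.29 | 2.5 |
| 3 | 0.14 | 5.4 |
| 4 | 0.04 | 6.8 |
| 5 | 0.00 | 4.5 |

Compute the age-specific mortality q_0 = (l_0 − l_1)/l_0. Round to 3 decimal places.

q_0 = (l_0 − l_1) / l_0 = (1 − 0.63) / 1
     = 0.37 / 1 = 0.37 → 0.370

0.370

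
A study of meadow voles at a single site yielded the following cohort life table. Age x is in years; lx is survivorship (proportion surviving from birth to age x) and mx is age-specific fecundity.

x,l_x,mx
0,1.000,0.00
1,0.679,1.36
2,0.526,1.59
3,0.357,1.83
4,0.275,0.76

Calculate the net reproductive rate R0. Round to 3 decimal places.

2.622

lx·mx by age: 0, 0.92344, 0.83634, 0.65331, 0.209
R0 = Σ lx·mx = 2.62209 → 2.622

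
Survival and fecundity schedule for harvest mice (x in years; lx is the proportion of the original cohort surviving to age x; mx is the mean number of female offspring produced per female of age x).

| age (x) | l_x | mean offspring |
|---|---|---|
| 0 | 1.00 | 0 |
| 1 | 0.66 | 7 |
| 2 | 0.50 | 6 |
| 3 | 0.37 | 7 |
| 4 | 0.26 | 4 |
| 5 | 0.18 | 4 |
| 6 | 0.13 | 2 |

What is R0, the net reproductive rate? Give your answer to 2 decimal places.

lx·mx by age: 0, 4.62, 3, 2.59, 1.04, 0.72, 0.26
R0 = Σ lx·mx = 12.23 → 12.23

12.23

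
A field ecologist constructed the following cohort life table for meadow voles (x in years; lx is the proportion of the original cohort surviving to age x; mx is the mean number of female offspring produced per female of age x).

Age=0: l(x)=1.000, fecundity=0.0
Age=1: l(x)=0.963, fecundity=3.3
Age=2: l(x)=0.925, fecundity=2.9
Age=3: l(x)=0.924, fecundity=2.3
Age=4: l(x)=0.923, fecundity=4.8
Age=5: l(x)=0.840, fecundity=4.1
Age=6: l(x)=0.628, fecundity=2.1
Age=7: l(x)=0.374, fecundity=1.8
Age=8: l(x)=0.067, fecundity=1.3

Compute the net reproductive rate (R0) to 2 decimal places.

lx·mx by age: 0, 3.1779, 2.6825, 2.1252, 4.4304, 3.444, 1.3188, 0.6732, 0.0871
R0 = Σ lx·mx = 17.9391 → 17.94

17.94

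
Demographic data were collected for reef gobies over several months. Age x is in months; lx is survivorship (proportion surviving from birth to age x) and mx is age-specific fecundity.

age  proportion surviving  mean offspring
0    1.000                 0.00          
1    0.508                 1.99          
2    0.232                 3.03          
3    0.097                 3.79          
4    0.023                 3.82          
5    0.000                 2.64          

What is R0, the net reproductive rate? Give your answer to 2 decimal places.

2.17

lx·mx by age: 0, 1.01092, 0.70296, 0.36763, 0.08786, 0
R0 = Σ lx·mx = 2.16937 → 2.17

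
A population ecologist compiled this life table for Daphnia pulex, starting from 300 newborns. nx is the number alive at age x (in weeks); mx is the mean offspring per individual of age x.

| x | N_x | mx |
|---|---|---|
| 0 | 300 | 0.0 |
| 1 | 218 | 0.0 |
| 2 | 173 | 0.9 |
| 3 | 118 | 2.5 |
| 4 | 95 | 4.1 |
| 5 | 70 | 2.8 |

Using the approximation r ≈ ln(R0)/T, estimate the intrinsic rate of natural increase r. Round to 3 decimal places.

lx = nx/n0 = nx/300: 1, 0.72667…, 0.57667…, 0.39333…, 0.31667…, 0.23333…
R0 = Σ lx·mx = 0 + 0 + 0.519… + 0.98333… + 1.29833… + 0.65333… = 3.454…
Σ x·lx·mx = 12.448…; T = 12.448…/3.454… = 3.60394…
r ≈ ln(R0)/T = ln(3.454…)/3.60394… = 0.34394… → 0.344

0.344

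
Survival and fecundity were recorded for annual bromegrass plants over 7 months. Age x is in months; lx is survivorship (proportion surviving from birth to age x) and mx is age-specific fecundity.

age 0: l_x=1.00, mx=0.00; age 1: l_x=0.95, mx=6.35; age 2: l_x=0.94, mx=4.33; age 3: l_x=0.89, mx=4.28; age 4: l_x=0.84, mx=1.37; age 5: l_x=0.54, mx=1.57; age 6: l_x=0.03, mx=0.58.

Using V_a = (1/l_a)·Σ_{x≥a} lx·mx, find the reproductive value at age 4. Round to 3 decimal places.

lx·mx for x ≥ 4: 1.1508, 0.8478, 0.0174 → sum = 2.016
V_4 = 2.016 / l_4 = 2.016 / 0.84 = 2.4 → 2.400

2.400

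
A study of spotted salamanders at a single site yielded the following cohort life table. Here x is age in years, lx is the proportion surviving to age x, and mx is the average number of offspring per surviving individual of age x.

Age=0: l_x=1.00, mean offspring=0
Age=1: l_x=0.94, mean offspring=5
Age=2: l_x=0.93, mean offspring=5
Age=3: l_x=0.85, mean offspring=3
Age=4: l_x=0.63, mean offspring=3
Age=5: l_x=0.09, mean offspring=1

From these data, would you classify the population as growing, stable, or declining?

growing

R0 = Σ lx·mx = 0 + 4.7 + 4.65 + 2.55 + 1.89 + 0.09 = 13.88
R0 > 1, so the population is growing.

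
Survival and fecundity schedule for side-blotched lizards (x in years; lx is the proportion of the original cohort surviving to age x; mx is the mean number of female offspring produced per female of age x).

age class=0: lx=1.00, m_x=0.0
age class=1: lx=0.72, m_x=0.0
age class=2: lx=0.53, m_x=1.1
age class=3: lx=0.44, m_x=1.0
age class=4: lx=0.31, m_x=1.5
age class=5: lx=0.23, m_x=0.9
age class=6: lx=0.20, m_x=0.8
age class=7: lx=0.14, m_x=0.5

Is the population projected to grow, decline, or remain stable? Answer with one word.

R0 = Σ lx·mx = 0 + 0 + 0.583 + 0.44 + 0.465 + 0.207 + 0.16 + 0.07 = 1.925
R0 > 1, so the population is growing.

growing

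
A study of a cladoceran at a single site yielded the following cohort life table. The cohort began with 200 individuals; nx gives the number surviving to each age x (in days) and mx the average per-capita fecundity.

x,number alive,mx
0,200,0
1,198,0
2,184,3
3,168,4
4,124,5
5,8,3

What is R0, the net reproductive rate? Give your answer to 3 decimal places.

lx = nx/n0 = nx/200: 1, 0.99, 0.92, 0.84, 0.62, 0.04
lx·mx by age: 0, 0, 2.76, 3.36, 3.1, 0.12
R0 = Σ lx·mx = 9.34 → 9.340

9.340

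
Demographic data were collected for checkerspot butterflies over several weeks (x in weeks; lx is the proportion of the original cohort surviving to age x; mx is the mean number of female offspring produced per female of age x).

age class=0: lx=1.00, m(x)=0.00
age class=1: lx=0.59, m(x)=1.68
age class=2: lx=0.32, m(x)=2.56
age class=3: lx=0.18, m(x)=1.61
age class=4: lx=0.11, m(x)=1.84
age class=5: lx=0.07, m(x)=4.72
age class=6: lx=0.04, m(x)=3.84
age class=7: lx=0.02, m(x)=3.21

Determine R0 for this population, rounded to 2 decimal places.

lx·mx by age: 0, 0.9912, 0.8192, 0.2898, 0.2024, 0.3304, 0.1536, 0.0642
R0 = Σ lx·mx = 2.8508 → 2.85

2.85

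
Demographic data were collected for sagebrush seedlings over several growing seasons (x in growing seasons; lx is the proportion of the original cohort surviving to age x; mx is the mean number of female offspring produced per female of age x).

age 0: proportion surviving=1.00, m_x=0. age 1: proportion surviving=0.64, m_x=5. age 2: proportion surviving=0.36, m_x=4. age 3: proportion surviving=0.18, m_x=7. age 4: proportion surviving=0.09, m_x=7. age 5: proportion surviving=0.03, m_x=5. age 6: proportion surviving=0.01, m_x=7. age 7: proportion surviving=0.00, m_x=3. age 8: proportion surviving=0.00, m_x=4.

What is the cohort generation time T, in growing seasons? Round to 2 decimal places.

lx·mx: 0, 3.2, 1.44, 1.26, 0.63, 0.15, 0.07, 0, 0 → R0 = 6.75
x·lx·mx: 0, 3.2, 2.88, 3.78, 2.52, 0.75, 0.42, 0, 0 → Σ = 13.55
T = 13.55 / 6.75 = 2.007407… → 2.01

2.01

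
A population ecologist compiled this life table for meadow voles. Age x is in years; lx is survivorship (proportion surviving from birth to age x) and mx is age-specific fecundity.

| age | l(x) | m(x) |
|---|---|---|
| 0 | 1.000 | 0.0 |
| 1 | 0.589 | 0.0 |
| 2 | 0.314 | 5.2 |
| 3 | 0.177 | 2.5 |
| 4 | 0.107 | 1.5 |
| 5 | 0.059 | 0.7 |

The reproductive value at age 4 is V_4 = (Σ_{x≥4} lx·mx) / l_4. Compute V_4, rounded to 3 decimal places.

lx·mx for x ≥ 4: 0.1605, 0.0413 → sum = 0.2018
V_4 = 0.2018 / l_4 = 0.2018 / 0.107 = 1.885981… → 1.886

1.886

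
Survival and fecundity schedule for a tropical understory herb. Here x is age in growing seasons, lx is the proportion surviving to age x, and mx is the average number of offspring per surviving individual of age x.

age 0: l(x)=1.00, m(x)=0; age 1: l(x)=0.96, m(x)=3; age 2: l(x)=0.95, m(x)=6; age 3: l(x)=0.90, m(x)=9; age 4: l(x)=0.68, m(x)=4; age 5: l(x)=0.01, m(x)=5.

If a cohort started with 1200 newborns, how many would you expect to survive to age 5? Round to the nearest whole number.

Expected survivors = N0 · l_5 = 1200 × 0.01 = 12 → 12

12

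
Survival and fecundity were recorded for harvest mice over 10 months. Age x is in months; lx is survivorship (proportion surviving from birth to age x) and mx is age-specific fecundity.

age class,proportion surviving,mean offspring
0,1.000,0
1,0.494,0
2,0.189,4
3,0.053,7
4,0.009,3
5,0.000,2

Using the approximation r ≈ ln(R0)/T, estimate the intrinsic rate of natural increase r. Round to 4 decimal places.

0.0605

R0 = Σ lx·mx = 0 + 0 + 0.756 + 0.371 + 0.027 + 0 = 1.154
Σ x·lx·mx = 2.733; T = 2.733/1.154 = 2.36828…
r ≈ ln(R0)/T = ln(1.154)/2.36828… = 0.06048… → 0.0605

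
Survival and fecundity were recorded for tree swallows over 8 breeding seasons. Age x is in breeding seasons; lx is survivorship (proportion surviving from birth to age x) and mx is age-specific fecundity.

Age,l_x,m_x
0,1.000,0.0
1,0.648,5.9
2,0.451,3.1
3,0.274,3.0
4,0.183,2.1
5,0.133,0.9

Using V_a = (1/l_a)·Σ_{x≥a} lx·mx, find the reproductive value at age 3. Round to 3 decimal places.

4.839

lx·mx for x ≥ 3: 0.822, 0.3843, 0.1197 → sum = 1.326
V_3 = 1.326 / l_3 = 1.326 / 0.274 = 4.839416… → 4.839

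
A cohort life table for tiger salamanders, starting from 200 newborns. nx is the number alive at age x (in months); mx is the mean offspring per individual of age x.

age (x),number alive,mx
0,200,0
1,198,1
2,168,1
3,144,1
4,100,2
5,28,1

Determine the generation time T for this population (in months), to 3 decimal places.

lx = nx/n0 = nx/200: 1, 0.99, 0.84, 0.72, 0.5, 0.14
lx·mx: 0, 0.99, 0.84, 0.72, 1, 0.14 → R0 = 3.69
x·lx·mx: 0, 0.99, 1.68, 2.16, 4, 0.7 → Σ = 9.53
T = 9.53 / 3.69 = 2.582656… → 2.583

2.583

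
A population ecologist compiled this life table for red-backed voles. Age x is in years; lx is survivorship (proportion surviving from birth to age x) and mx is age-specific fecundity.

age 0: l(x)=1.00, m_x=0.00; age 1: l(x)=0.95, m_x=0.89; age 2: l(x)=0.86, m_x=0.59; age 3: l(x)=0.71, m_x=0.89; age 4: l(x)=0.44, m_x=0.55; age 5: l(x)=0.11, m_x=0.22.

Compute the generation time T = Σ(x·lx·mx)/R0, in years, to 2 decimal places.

lx·mx: 0, 0.8455, 0.5074, 0.6319, 0.242, 0.0242 → R0 = 2.251
x·lx·mx: 0, 0.8455, 1.0148, 1.8957, 0.968, 0.121 → Σ = 4.845
T = 4.845 / 2.251 = 2.152377… → 2.15

2.15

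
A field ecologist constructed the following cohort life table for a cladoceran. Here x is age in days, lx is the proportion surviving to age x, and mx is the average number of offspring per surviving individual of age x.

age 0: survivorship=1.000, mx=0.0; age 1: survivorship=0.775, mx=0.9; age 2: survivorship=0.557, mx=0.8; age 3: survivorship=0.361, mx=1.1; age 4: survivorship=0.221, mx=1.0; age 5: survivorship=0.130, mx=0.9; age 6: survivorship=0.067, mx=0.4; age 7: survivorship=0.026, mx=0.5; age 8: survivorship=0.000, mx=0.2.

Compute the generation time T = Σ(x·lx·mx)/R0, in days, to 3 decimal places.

lx·mx: 0, 0.6975, 0.4456, 0.3971, 0.221, 0.117, 0.0268, 0.013, 0 → R0 = 1.918
x·lx·mx: 0, 0.6975, 0.8912, 1.1913, 0.884, 0.585, 0.1608, 0.091, 0 → Σ = 4.5008
T = 4.5008 / 1.918 = 2.346611… → 2.347

2.347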